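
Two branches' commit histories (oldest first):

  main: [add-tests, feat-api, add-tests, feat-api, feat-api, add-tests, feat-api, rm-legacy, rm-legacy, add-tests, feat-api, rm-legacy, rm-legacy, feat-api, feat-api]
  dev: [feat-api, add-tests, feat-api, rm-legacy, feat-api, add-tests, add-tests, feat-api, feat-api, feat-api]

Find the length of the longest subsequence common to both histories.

One common subsequence of length 9: feat-api at main[2]=dev[1]; then add-tests at main[3]=dev[2]; then feat-api at main[4]=dev[3]; then feat-api at main[5]=dev[5]; then add-tests at main[6]=dev[6]; then add-tests at main[10]=dev[7]; then feat-api at main[11]=dev[8]; then feat-api at main[14]=dev[9]; then feat-api at main[15]=dev[10]. dp[15][10] = 9 confirms this is the maximum.

9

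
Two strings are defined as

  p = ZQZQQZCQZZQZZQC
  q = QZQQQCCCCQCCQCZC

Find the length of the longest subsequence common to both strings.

Match Z [1,2]; then Q [2,3]; then Q [4,4]; then Q [5,5]; then C [7,9]; then Q [8,10]; then Q [11,13]; then Z [13,15]; then C [15,16] — 9 characters in the same relative order in both, and the DP table's final entry dp[15][16] is also 9, so no common subsequence is longer.

9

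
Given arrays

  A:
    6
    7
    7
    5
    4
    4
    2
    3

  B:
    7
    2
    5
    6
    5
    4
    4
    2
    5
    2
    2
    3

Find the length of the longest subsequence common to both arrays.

Let dp[i][j] be the LCS length of the first i values of A and the first j values of B. dp[i][j] = dp[i-1][j-1]+1 when the i-th and j-th values match, else max(dp[i-1][j], dp[i][j-1]).
    ·  7  2  5  6  5  4  4  2  5  2  2  3
 ·  0  0  0  0  0  0  0  0  0  0  0  0  0
 6  0  0  0  0  1  1  1  1  1  1  1  1  1
 7  0  1  1  1  1  1  1  1  1  1  1  1  1
 7  0  1  1  1  1  1  1  1  1  1  1  1  1
 5  0  1  1  2  2  2  2  2  2  2  2  2  2
 4  0  1  1  2  2  2  3  3  3  3  3  3  3
 4  0  1  1  2  2  2  3  4  4  4  4  4  4
 2  0  1  2  2  2  2  3  4  5  5  5  5  5
 3  0  1  2  2  2  2  3  4  5  5  5  5  6
dp[8][12] = 6. One LCS (by backtracking along matches): 6, 5, 4, 4, 2, 3.

6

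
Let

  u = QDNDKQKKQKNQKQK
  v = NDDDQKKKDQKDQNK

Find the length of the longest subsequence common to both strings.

Taking D at u[2]=v[3]; then D at u[4]=v[4]; then Q at u[6]=v[5]; then K at u[7]=v[6]; then K at u[8]=v[7]; then K at u[10]=v[8]; then Q at u[12]=v[10]; then K at u[13]=v[11]; then Q at u[14]=v[13]; then K at u[15]=v[15] gives a common subsequence of length 10. dp[15][15] = 10 confirms this is the maximum.

10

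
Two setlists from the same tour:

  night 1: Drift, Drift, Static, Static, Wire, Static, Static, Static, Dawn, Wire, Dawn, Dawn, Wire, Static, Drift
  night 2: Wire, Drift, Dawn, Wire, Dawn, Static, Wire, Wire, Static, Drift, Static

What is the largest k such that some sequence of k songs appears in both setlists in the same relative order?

Pick Drift [1,2]; then Wire [5,4]; then Static [8,6]; then Wire [10,7]; then Wire [13,8]; then Static [14,9]; then Drift [15,10]; all 7 songs appear in both, in order. The LCS DP gives dp[15][11] = 7, so this is optimal.

7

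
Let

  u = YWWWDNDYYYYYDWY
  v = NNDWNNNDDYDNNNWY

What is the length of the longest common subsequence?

7

Pick W (u #2, v #4); then D (u #5, v #8); then D (u #7, v #9); then Y (u #12, v #10); then D (u #13, v #11); then W (u #14, v #15); then Y (u #15, v #16); all 7 characters appear in both, in order. Since dp[15][16] = 7, nothing longer is possible.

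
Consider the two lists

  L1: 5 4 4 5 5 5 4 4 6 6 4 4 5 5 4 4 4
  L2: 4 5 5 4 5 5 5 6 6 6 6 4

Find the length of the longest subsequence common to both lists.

8

One common subsequence of length 8: 5 at L1[1]=L2[3] → 4 at L1[3]=L2[4] → 5 at L1[4]=L2[5] → 5 at L1[5]=L2[6] → 5 at L1[6]=L2[7] → 6 at L1[9]=L2[10] → 6 at L1[10]=L2[11] → 4 at L1[17]=L2[12]. Since dp[17][12] = 8, nothing longer is possible.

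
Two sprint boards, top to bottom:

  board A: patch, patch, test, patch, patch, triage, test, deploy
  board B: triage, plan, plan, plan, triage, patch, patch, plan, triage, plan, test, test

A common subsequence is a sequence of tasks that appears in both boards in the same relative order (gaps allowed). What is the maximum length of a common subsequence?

4

Taking patch [1,6]; then patch [2,7]; then test [3,11]; then test [7,12] gives a common subsequence of length 4, and the DP table's final entry dp[8][12] is also 4, so no common subsequence is longer.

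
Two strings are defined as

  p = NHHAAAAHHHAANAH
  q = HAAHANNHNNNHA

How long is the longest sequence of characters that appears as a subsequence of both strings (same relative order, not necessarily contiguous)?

7

Taking H at p[3]=q[1]; then A at p[4]=q[2]; then A at p[5]=q[3]; then A at p[6]=q[5]; then H at p[8]=q[8]; then H at p[10]=q[12]; then A at p[14]=q[13] gives a common subsequence of length 7. dp[15][13] = 7 confirms this is the maximum.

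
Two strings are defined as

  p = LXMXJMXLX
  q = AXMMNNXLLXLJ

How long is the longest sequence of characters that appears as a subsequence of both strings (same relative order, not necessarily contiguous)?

6

Let dp[i][j] be the LCS length of the first i characters of p and the first j characters of q. dp[i][j] = dp[i-1][j-1]+1 when the i-th and j-th characters match, else max(dp[i-1][j], dp[i][j-1]).
    ·  A  X  M  M  N  N  X  L  L  X  L  J
 ·  0  0  0  0  0  0  0  0  0  0  0  0  0
 L  0  0  0  0  0  0  0  0  1  1  1  1  1
 X  0  0  1  1  1  1  1  1  1  1  2  2  2
 M  0  0  1  2  2  2  2  2  2  2  2  2  2
 X  0  0  1  2  2  2  2  3  3  3  3  3  3
 J  0  0  1  2  2  2  2  3  3  3  3  3  4
 M  0  0  1  2  3  3  3  3  3  3  3  3  4
 X  0  0  1  2  3  3  3  4  4  4  4  4  4
 L  0  0  1  2  3  3  3  4  5  5  5  5  5
 X  0  0  1  2  3  3  3  4  5  5  6  6  6
dp[9][12] = 6. One LCS (by backtracking along matches): XMMXLX.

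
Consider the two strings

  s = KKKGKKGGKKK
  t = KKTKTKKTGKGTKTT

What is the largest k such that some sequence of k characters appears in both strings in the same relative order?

8

Taking K [1,1], then K [2,2], then K [3,4], then K [5,6], then K [6,7], then G [7,9], then G [8,11], then K [9,13] gives a common subsequence of length 8. The LCS DP gives dp[11][15] = 8, so this is optimal.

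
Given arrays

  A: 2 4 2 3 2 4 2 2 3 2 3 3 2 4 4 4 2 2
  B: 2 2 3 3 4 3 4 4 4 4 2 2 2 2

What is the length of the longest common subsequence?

One common subsequence of length 10: 2 (A #1, B #1), 2 (A #3, B #2), 3 (A #4, B #4), 4 (A #6, B #5), 3 (A #9, B #6), 4 (A #14, B #8), 4 (A #15, B #9), 4 (A #16, B #10), 2 (A #17, B #13), 2 (A #18, B #14). dp[18][14] = 10 confirms this is the maximum.

10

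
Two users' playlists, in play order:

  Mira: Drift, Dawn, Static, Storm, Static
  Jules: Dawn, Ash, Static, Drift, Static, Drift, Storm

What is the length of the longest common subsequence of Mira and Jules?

3

Match Drift [1,4] → Static [3,5] → Storm [4,7] — 3 songs in the same relative order in both. dp[5][7] = 3 confirms this is the maximum.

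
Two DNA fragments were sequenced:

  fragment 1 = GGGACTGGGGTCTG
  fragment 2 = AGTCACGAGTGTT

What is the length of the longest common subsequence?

Match G at fragment 1[1]=fragment 2[2]; then A at fragment 1[4]=fragment 2[5]; then C at fragment 1[5]=fragment 2[6]; then G at fragment 1[7]=fragment 2[7]; then G at fragment 1[8]=fragment 2[9]; then G at fragment 1[10]=fragment 2[11]; then T at fragment 1[11]=fragment 2[12]; then T at fragment 1[13]=fragment 2[13] — 8 bases in the same relative order in both. The LCS DP gives dp[14][13] = 8, so this is optimal.

8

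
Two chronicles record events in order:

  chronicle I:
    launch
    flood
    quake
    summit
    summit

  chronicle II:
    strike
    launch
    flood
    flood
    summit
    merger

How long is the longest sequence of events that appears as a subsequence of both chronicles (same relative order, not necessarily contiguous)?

3

One common subsequence of length 3: launch [1,2]; then flood [2,4]; then summit [4,5]. dp[5][6] = 3 confirms this is the maximum.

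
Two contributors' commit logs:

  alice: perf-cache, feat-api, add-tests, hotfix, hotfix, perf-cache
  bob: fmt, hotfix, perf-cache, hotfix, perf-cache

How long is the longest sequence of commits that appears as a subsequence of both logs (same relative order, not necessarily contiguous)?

3

Match perf-cache (alice #1, bob #3), hotfix (alice #5, bob #4), perf-cache (alice #6, bob #5) — 3 commits in the same relative order in both. The LCS DP gives dp[6][5] = 3, so this is optimal.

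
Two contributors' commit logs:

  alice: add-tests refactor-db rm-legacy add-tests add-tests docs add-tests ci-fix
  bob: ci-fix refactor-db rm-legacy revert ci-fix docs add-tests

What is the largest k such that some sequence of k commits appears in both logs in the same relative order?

Match refactor-db (alice #2, bob #2), then rm-legacy (alice #3, bob #3), then docs (alice #6, bob #6), then add-tests (alice #7, bob #7) — 4 commits in the same relative order in both. Since dp[8][7] = 4, nothing longer is possible.

4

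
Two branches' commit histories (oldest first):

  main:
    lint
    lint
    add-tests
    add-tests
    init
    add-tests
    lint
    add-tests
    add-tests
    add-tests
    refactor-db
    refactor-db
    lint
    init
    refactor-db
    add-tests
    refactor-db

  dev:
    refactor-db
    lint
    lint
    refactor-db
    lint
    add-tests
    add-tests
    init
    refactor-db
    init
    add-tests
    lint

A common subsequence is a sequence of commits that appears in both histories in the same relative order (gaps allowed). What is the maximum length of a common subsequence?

Taking lint (main #1, dev #3), then lint (main #2, dev #5), then add-tests (main #3, dev #6), then add-tests (main #4, dev #7), then init (main #5, dev #8), then refactor-db (main #12, dev #9), then init (main #14, dev #10), then add-tests (main #16, dev #11) gives a common subsequence of length 8. The LCS DP gives dp[17][12] = 8, so this is optimal.

8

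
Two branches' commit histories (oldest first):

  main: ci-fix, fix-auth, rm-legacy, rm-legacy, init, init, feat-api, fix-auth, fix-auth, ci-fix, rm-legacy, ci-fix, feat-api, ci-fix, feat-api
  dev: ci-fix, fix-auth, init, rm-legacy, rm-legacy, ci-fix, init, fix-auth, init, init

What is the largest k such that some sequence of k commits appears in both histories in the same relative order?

Match ci-fix [1,1]; then fix-auth [2,2]; then rm-legacy [3,4]; then rm-legacy [4,5]; then init [5,9]; then init [6,10] — 6 commits in the same relative order in both. The LCS DP gives dp[15][10] = 6, so this is optimal.

6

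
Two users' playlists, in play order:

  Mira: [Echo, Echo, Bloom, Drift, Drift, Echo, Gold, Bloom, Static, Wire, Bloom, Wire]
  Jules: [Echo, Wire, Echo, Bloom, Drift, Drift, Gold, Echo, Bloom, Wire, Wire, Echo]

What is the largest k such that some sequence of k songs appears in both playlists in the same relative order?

9

Pick Echo (Mira #1, Jules #1) → Echo (Mira #2, Jules #3) → Bloom (Mira #3, Jules #4) → Drift (Mira #4, Jules #5) → Drift (Mira #5, Jules #6) → Echo (Mira #6, Jules #8) → Bloom (Mira #8, Jules #9) → Wire (Mira #10, Jules #10) → Wire (Mira #12, Jules #11); all 9 songs appear in both, in order, and the DP table's final entry dp[12][12] is also 9, so no common subsequence is longer.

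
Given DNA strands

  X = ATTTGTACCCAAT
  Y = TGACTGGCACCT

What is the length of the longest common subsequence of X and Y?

Match A at X[1]=Y[3], T at X[2]=Y[5], G at X[5]=Y[7], A at X[7]=Y[9], C at X[9]=Y[10], C at X[10]=Y[11], T at X[13]=Y[12] — 7 bases in the same relative order in both, and the DP table's final entry dp[13][12] is also 7, so no common subsequence is longer.

7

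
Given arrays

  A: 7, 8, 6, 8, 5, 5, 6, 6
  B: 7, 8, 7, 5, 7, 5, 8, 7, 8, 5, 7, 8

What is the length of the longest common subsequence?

Pick 7 [1,5]; then 8 [2,7]; then 8 [4,9]; then 5 [5,10]; all 4 values appear in both, in order. Since dp[8][12] = 4, nothing longer is possible.

4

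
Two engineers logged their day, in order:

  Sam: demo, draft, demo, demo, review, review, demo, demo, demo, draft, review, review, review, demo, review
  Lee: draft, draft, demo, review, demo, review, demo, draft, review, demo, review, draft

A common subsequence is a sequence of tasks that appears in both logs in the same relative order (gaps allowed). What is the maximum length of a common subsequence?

Match draft [2,2], then demo [3,3], then demo [4,5], then review [6,6], then demo [9,7], then draft [10,8], then review [13,9], then demo [14,10], then review [15,11] — 9 tasks in the same relative order in both. The LCS DP gives dp[15][12] = 9, so this is optimal.

9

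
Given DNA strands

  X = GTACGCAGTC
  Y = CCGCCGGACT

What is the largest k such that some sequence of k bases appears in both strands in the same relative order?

Taking G (X #1, Y #3); then C (X #4, Y #5); then G (X #5, Y #7); then C (X #6, Y #9); then T (X #9, Y #10) gives a common subsequence of length 5. Since dp[10][10] = 5, nothing longer is possible.

5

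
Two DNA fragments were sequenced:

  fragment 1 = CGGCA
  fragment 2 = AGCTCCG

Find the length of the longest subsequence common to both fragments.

Let dp[i][j] be the LCS length of the first i bases of fragment 1 and the first j bases of fragment 2. dp[i][j] = dp[i-1][j-1]+1 when the i-th and j-th bases match, else max(dp[i-1][j], dp[i][j-1]).
    ·  A  G  C  T  C  C  G
 ·  0  0  0  0  0  0  0  0
 C  0  0  0  1  1  1  1  1
 G  0  0  1  1  1  1  1  2
 G  0  0  1  1  1  1  1  2
 C  0  0  1  2  2  2  2  2
 A  0  1  1  2  2  2  2  2
dp[5][7] = 2. One LCS (by backtracking along matches): CG.

2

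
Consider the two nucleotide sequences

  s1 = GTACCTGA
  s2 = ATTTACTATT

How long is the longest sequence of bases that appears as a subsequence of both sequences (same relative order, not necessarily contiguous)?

Let dp[i][j] be the LCS length of the first i bases of s1 and the first j bases of s2. dp[i][j] = dp[i-1][j-1]+1 when the i-th and j-th bases match, else max(dp[i-1][j], dp[i][j-1]).
    ·  A  T  T  T  A  C  T  A  T  T
 ·  0  0  0  0  0  0  0  0  0  0  0
 G  0  0  0  0  0  0  0  0  0  0  0
 T  0  0  1  1  1  1  1  1  1  1  1
 A  0  1  1  1  1  2  2  2  2  2  2
 C  0  1  1  1  1  2  3  3  3  3  3
 C  0  1  1  1  1  2  3  3  3  3  3
 T  0  1  2  2  2  2  3  4  4  4  4
 G  0  1  2  2  2  2  3  4  4  4  4
 A  0  1  2  2  2  3  3  4  5  5  5
dp[8][10] = 5. One LCS (by backtracking along matches): TACTA.

5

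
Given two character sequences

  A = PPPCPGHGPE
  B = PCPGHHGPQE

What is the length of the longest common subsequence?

Let dp[i][j] be the LCS length of the first i characters of A and the first j characters of B. dp[i][j] = dp[i-1][j-1]+1 when the i-th and j-th characters match, else max(dp[i-1][j], dp[i][j-1]).
    ·  P  C  P  G  H  H  G  P  Q  E
 ·  0  0  0  0  0  0  0  0  0  0  0
 P  0  1  1  1  1  1  1  1  1  1  1
 P  0  1  1  2  2  2  2  2  2  2  2
 P  0  1  1  2  2  2  2  2  3  3  3
 C  0  1  2  2  2  2  2  2  3  3  3
 P  0  1  2  3  3  3  3  3  3  3  3
 G  0  1  2  3  4  4  4  4  4  4  4
 H  0  1  2  3  4  5  5  5  5  5  5
 G  0  1  2  3  4  5  5  6  6  6  6
 P  0  1  2  3  4  5  5  6  7  7  7
 E  0  1  2  3  4  5  5  6  7  7  8
dp[10][10] = 8. One LCS (by backtracking along matches): PCPGHGPE.

8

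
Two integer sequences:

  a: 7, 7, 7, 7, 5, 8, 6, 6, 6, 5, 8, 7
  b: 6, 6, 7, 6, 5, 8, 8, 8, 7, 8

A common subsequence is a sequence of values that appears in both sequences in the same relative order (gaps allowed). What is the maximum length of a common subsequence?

Let dp[i][j] be the LCS length of the first i values of a and the first j values of b. dp[i][j] = dp[i-1][j-1]+1 when the i-th and j-th values match, else max(dp[i-1][j], dp[i][j-1]).
    ·  6  6  7  6  5  8  8  8  7  8
 ·  0  0  0  0  0  0  0  0  0  0  0
 7  0  0  0  1  1  1  1  1  1  1  1
 7  0  0  0  1  1  1  1  1  1  2  2
 7  0  0  0  1  1  1  1  1  1  2  2
 7  0  0  0  1  1  1  1  1  1  2  2
 5  0  0  0  1  1  2  2  2  2  2  2
 8  0  0  0  1  1  2  3  3  3  3  3
 6  0  1  1  1  2  2  3  3  3  3  3
 6  0  1  2  2  2  2  3  3  3  3  3
 6  0  1  2  2  3  3  3  3  3  3  3
 5  0  1  2  2  3  4  4  4  4  4  4
 8  0  1  2  2  3  4  5  5  5  5  5
 7  0  1  2  3  3  4  5  5  5  6  6
dp[12][10] = 6. One LCS (by backtracking along matches): 6, 6, 6, 5, 8, 7.

6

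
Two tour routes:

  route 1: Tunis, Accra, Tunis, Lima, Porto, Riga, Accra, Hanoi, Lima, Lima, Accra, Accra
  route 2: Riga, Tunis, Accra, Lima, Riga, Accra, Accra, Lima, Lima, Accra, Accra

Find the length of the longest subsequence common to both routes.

Match Tunis (route 1 #1, route 2 #2), Accra (route 1 #2, route 2 #3), Lima (route 1 #4, route 2 #4), Riga (route 1 #6, route 2 #5), Accra (route 1 #7, route 2 #7), Lima (route 1 #9, route 2 #8), Lima (route 1 #10, route 2 #9), Accra (route 1 #11, route 2 #10), Accra (route 1 #12, route 2 #11) — 9 stops in the same relative order in both, and the DP table's final entry dp[12][11] is also 9, so no common subsequence is longer.

9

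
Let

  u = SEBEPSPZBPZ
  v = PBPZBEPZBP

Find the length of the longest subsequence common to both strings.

6

Pick B (u #3, v #5) → E (u #4, v #6) → P (u #7, v #7) → Z (u #8, v #8) → B (u #9, v #9) → P (u #10, v #10); all 6 characters appear in both, in order. The LCS DP gives dp[11][10] = 6, so this is optimal.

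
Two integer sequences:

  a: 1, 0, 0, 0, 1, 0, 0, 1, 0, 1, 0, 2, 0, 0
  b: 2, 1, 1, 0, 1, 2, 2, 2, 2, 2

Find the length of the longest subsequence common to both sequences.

Pick 1 [1,2]; then 1 [5,3]; then 0 [7,4]; then 1 [8,5]; then 2 [12,10]; all 5 values appear in both, in order. The LCS DP gives dp[14][10] = 5, so this is optimal.

5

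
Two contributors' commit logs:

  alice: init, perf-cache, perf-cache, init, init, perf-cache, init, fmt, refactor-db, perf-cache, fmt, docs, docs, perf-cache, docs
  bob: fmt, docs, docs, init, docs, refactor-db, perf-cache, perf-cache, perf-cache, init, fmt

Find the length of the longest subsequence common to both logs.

Taking init (alice #1, bob #4), perf-cache (alice #2, bob #7), perf-cache (alice #3, bob #8), perf-cache (alice #6, bob #9), init (alice #7, bob #10), fmt (alice #11, bob #11) gives a common subsequence of length 6. The LCS DP gives dp[15][11] = 6, so this is optimal.

6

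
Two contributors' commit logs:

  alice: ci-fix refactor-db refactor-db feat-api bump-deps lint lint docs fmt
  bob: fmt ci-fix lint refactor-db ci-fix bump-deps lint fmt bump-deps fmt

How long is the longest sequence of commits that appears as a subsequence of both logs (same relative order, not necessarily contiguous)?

5

One common subsequence of length 5: ci-fix [1,2], then refactor-db [2,4], then bump-deps [5,6], then lint [6,7], then fmt [9,10]. dp[9][10] = 5 confirms this is the maximum.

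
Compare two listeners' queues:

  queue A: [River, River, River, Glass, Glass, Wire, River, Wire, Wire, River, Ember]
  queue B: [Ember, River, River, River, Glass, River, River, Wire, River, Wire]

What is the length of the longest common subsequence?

Match River at queue A[1]=queue B[2] → River at queue A[2]=queue B[3] → River at queue A[3]=queue B[4] → Glass at queue A[4]=queue B[5] → Wire at queue A[6]=queue B[8] → River at queue A[7]=queue B[9] → Wire at queue A[9]=queue B[10] — 7 songs in the same relative order in both. The LCS DP gives dp[11][10] = 7, so this is optimal.

7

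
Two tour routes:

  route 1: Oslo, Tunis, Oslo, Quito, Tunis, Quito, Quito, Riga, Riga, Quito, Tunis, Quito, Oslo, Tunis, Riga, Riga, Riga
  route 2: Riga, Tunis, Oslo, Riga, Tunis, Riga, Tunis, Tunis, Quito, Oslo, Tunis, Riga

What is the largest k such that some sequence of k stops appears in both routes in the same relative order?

Taking Tunis [2,2] → Oslo [3,3] → Tunis [5,5] → Riga [8,6] → Tunis [11,8] → Quito [12,9] → Oslo [13,10] → Tunis [14,11] → Riga [17,12] gives a common subsequence of length 9, and the DP table's final entry dp[17][12] is also 9, so no common subsequence is longer.

9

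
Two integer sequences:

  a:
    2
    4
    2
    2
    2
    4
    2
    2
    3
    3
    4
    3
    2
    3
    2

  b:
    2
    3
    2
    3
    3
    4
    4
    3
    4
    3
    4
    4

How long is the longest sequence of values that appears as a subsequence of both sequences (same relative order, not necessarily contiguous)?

Match 2 at a[1]=b[1], then 2 at a[8]=b[3], then 3 at a[9]=b[4], then 3 at a[10]=b[5], then 4 at a[11]=b[7], then 3 at a[12]=b[8], then 3 at a[14]=b[10] — 7 values in the same relative order in both. dp[15][12] = 7 confirms this is the maximum.

7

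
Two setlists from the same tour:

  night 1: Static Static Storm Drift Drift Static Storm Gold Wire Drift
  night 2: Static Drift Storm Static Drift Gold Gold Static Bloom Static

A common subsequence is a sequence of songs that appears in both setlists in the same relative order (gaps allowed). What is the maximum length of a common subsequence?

4

Match Static [1,1], Static [2,4], Drift [4,5], Static [6,10] — 4 songs in the same relative order in both, and the DP table's final entry dp[10][10] is also 4, so no common subsequence is longer.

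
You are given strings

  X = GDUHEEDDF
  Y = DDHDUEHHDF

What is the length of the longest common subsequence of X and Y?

5

Let dp[i][j] be the LCS length of the first i characters of X and the first j characters of Y. dp[i][j] = dp[i-1][j-1]+1 when the i-th and j-th characters match, else max(dp[i-1][j], dp[i][j-1]).
    ·  D  D  H  D  U  E  H  H  D  F
 ·  0  0  0  0  0  0  0  0  0  0  0
 G  0  0  0  0  0  0  0  0  0  0  0
 D  0  1  1  1  1  1  1  1  1  1  1
 U  0  1  1  1  1  2  2  2  2  2  2
 H  0  1  1  2  2  2  2  3  3  3  3
 E  0  1  1  2  2  2  3  3  3  3  3
 E  0  1  1  2  2  2  3  3  3  3  3
 D  0  1  2  2  3  3  3  3  3  4  4
 D  0  1  2  2  3  3  3  3  3  4  4
 F  0  1  2  2  3  3  3  3  3  4  5
dp[9][10] = 5. One LCS (by backtracking along matches): DUHDF.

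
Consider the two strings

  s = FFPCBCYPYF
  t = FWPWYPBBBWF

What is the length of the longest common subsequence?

5

Match F [1,1] → P [3,3] → Y [7,5] → P [8,6] → F [10,11] — 5 characters in the same relative order in both. dp[10][11] = 5 confirms this is the maximum.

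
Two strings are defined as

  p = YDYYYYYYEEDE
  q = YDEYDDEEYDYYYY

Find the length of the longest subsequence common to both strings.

8

Match Y at p[1]=q[1]; then D at p[2]=q[2]; then Y at p[3]=q[4]; then Y at p[4]=q[9]; then Y at p[5]=q[11]; then Y at p[6]=q[12]; then Y at p[7]=q[13]; then Y at p[8]=q[14] — 8 characters in the same relative order in both. The LCS DP gives dp[12][14] = 8, so this is optimal.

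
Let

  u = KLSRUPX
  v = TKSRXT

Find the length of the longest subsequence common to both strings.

Let dp[i][j] be the LCS length of the first i characters of u and the first j characters of v. dp[i][j] = dp[i-1][j-1]+1 when the i-th and j-th characters match, else max(dp[i-1][j], dp[i][j-1]).
    ·  T  K  S  R  X  T
 ·  0  0  0  0  0  0  0
 K  0  0  1  1  1  1  1
 L  0  0  1  1  1  1  1
 S  0  0  1  2  2  2  2
 R  0  0  1  2  3  3  3
 U  0  0  1  2  3  3  3
 P  0  0  1  2  3  3  3
 X  0  0  1  2  3  4  4
dp[7][6] = 4. One LCS (by backtracking along matches): KSRX.

4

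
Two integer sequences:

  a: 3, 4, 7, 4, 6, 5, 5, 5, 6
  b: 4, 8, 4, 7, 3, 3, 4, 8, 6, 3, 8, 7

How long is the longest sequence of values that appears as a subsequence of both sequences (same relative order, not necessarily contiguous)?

Let dp[i][j] be the LCS length of the first i values of a and the first j values of b. dp[i][j] = dp[i-1][j-1]+1 when the i-th and j-th values match, else max(dp[i-1][j], dp[i][j-1]).
    ·  4  8  4  7  3  3  4  8  6  3  8  7
 ·  0  0  0  0  0  0  0  0  0  0  0  0  0
 3  0  0  0  0  0  1  1  1  1  1  1  1  1
 4  0  1  1  1  1  1  1  2  2  2  2  2  2
 7  0  1  1  1  2  2  2  2  2  2  2  2  3
 4  0  1  1  2  2  2  2  3  3  3  3  3  3
 6  0  1  1  2  2  2  2  3  3  4  4  4  4
 5  0  1  1  2  2  2  2  3  3  4  4  4  4
 5  0  1  1  2  2  2  2  3  3  4  4  4  4
 5  0  1  1  2  2  2  2  3  3  4  4  4  4
 6  0  1  1  2  2  2  2  3  3  4  4  4  4
dp[9][12] = 4. One LCS (by backtracking along matches): 4, 7, 4, 6.

4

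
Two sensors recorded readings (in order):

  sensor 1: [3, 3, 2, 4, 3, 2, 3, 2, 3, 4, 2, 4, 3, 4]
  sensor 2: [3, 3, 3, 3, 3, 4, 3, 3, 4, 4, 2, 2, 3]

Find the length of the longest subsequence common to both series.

8

One common subsequence of length 8: 3 [1,4], then 3 [2,5], then 4 [4,6], then 3 [5,7], then 3 [7,8], then 2 [8,11], then 2 [11,12], then 3 [13,13]. Since dp[14][13] = 8, nothing longer is possible.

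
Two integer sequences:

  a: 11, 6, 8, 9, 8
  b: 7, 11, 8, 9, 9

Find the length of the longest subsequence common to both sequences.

3

Let dp[i][j] be the LCS length of the first i values of a and the first j values of b. dp[i][j] = dp[i-1][j-1]+1 when the i-th and j-th values match, else max(dp[i-1][j], dp[i][j-1]).
    ·  7 11  8  9  9
 ·  0  0  0  0  0  0
11  0  0  1  1  1  1
 6  0  0  1  1  1  1
 8  0  0  1  2  2  2
 9  0  0  1  2  3  3
 8  0  0  1  2  3  3
dp[5][5] = 3. One LCS (by backtracking along matches): 11, 8, 9.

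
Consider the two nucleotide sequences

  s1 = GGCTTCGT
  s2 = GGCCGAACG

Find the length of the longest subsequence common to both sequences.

5

Let dp[i][j] be the LCS length of the first i bases of s1 and the first j bases of s2. dp[i][j] = dp[i-1][j-1]+1 when the i-th and j-th bases match, else max(dp[i-1][j], dp[i][j-1]).
    ·  G  G  C  C  G  A  A  C  G
 ·  0  0  0  0  0  0  0  0  0  0
 G  0  1  1  1  1  1  1  1  1  1
 G  0  1  2  2  2  2  2  2  2  2
 C  0  1  2  3  3  3  3  3  3  3
 T  0  1  2  3  3  3  3  3  3  3
 T  0  1  2  3  3  3  3  3  3  3
 C  0  1  2  3  4  4  4  4  4  4
 G  0  1  2  3  4  5  5  5  5  5
 T  0  1  2  3  4  5  5  5  5  5
dp[8][9] = 5. One LCS (by backtracking along matches): GGCCG.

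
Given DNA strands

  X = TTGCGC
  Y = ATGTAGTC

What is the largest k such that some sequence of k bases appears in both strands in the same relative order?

4

One common subsequence of length 4: T (X #1, Y #2), then T (X #2, Y #4), then G (X #3, Y #6), then C (X #6, Y #8), and the DP table's final entry dp[6][8] is also 4, so no common subsequence is longer.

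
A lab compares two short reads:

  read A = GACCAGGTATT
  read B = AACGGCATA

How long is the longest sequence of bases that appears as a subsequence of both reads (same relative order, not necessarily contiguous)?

6

Match A [2,2], then C [3,3], then C [4,6], then A [5,7], then T [8,8], then A [9,9] — 6 bases in the same relative order in both. The LCS DP gives dp[11][9] = 6, so this is optimal.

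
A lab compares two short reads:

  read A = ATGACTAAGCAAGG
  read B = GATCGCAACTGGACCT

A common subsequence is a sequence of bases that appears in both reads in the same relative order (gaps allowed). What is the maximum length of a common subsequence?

9

Pick A [1,2] → T [2,3] → G [3,5] → C [5,6] → A [7,7] → A [8,8] → C [10,9] → G [13,11] → G [14,12]; all 9 bases appear in both, in order, and the DP table's final entry dp[14][16] is also 9, so no common subsequence is longer.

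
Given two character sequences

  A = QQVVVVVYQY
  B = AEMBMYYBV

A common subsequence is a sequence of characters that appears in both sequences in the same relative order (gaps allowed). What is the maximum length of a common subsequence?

Pick Y (A #8, B #6) → Y (A #10, B #7); all 2 characters appear in both, in order. dp[10][9] = 2 confirms this is the maximum.

2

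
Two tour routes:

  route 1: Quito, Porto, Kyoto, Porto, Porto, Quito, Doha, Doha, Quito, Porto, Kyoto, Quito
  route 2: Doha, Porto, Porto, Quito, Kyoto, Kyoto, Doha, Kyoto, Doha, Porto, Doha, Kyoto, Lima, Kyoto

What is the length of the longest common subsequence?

7

Match Porto (route 1 #4, route 2 #2) → Porto (route 1 #5, route 2 #3) → Quito (route 1 #6, route 2 #4) → Doha (route 1 #7, route 2 #7) → Doha (route 1 #8, route 2 #9) → Porto (route 1 #10, route 2 #10) → Kyoto (route 1 #11, route 2 #14) — 7 stops in the same relative order in both. Since dp[12][14] = 7, nothing longer is possible.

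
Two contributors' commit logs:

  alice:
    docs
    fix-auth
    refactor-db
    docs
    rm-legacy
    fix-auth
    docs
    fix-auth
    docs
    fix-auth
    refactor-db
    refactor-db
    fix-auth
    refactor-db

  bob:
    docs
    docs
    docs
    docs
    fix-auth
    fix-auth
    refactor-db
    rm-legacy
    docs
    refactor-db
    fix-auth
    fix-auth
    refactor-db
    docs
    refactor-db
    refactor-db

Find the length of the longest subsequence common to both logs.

10

Pick docs (alice #1, bob #4), then fix-auth (alice #2, bob #6), then refactor-db (alice #3, bob #7), then rm-legacy (alice #5, bob #8), then docs (alice #7, bob #9), then fix-auth (alice #8, bob #11), then fix-auth (alice #10, bob #12), then refactor-db (alice #11, bob #13), then refactor-db (alice #12, bob #15), then refactor-db (alice #14, bob #16); all 10 commits appear in both, in order. The LCS DP gives dp[14][16] = 10, so this is optimal.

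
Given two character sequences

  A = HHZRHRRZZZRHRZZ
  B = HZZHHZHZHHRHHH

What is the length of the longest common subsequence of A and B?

Taking H [1,4]; then H [2,5]; then Z [3,6]; then H [5,7]; then Z [8,8]; then R [11,11]; then H [12,14] gives a common subsequence of length 7. The LCS DP gives dp[15][14] = 7, so this is optimal.

7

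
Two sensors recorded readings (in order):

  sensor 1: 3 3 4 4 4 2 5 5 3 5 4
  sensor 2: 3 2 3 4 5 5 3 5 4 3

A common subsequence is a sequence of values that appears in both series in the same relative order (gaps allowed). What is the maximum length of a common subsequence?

One common subsequence of length 8: 3 (sensor 1 #1, sensor 2 #1), 3 (sensor 1 #2, sensor 2 #3), 4 (sensor 1 #5, sensor 2 #4), 5 (sensor 1 #7, sensor 2 #5), 5 (sensor 1 #8, sensor 2 #6), 3 (sensor 1 #9, sensor 2 #7), 5 (sensor 1 #10, sensor 2 #8), 4 (sensor 1 #11, sensor 2 #9), and the DP table's final entry dp[11][10] is also 8, so no common subsequence is longer.

8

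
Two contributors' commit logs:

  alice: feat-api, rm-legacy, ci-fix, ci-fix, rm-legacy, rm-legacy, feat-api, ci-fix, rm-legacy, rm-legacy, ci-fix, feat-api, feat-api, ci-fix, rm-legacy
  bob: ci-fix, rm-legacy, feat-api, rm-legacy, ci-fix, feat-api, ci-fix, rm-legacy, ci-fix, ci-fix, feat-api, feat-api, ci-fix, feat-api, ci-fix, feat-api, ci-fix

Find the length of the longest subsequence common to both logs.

10

One common subsequence of length 10: feat-api (alice #1, bob #3), rm-legacy (alice #2, bob #4), ci-fix (alice #3, bob #5), ci-fix (alice #4, bob #7), rm-legacy (alice #5, bob #8), feat-api (alice #7, bob #12), ci-fix (alice #8, bob #13), ci-fix (alice #11, bob #15), feat-api (alice #13, bob #16), ci-fix (alice #14, bob #17). The LCS DP gives dp[15][17] = 10, so this is optimal.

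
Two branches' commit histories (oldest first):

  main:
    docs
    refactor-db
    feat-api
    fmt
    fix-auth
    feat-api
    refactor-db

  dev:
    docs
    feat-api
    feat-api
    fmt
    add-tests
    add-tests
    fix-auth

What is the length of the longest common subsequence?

Taking docs (main #1, dev #1), feat-api (main #3, dev #3), fmt (main #4, dev #4), fix-auth (main #5, dev #7) gives a common subsequence of length 4, and the DP table's final entry dp[7][7] is also 4, so no common subsequence is longer.

4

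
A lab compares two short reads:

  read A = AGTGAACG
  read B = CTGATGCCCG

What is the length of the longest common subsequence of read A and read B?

5

Pick A at read A[1]=read B[4] → T at read A[3]=read B[5] → G at read A[4]=read B[6] → C at read A[7]=read B[9] → G at read A[8]=read B[10]; all 5 bases appear in both, in order, and the DP table's final entry dp[8][10] is also 5, so no common subsequence is longer.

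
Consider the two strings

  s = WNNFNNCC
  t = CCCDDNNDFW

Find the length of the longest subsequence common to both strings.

3

Pick N [2,6] → N [3,7] → F [4,9]; all 3 characters appear in both, in order. Since dp[8][10] = 3, nothing longer is possible.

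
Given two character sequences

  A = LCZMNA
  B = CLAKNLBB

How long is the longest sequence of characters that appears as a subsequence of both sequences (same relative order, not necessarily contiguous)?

2

Pick L (A #1, B #2), then N (A #5, B #5); all 2 characters appear in both, in order. Since dp[6][8] = 2, nothing longer is possible.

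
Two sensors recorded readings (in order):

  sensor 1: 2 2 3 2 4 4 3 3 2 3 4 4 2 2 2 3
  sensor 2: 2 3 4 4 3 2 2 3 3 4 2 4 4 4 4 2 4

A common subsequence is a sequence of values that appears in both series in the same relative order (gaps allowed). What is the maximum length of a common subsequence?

Pick 2 (sensor 1 #2, sensor 2 #1), then 3 (sensor 1 #3, sensor 2 #2), then 4 (sensor 1 #5, sensor 2 #3), then 4 (sensor 1 #6, sensor 2 #4), then 3 (sensor 1 #7, sensor 2 #8), then 3 (sensor 1 #8, sensor 2 #9), then 2 (sensor 1 #9, sensor 2 #11), then 4 (sensor 1 #11, sensor 2 #14), then 4 (sensor 1 #12, sensor 2 #15), then 2 (sensor 1 #13, sensor 2 #16); all 10 values appear in both, in order, and the DP table's final entry dp[16][17] is also 10, so no common subsequence is longer.

10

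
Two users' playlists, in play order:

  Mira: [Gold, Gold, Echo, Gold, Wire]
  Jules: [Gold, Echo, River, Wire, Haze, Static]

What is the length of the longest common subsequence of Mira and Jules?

Match Gold [2,1], then Echo [3,2], then Wire [5,4] — 3 songs in the same relative order in both. dp[5][6] = 3 confirms this is the maximum.

3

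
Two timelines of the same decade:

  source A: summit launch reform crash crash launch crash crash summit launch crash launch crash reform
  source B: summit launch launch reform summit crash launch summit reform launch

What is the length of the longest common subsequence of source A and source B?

7

One common subsequence of length 7: summit (source A #1, source B #1) → launch (source A #2, source B #3) → reform (source A #3, source B #4) → crash (source A #5, source B #6) → launch (source A #6, source B #7) → summit (source A #9, source B #8) → launch (source A #12, source B #10). Since dp[14][10] = 7, nothing longer is possible.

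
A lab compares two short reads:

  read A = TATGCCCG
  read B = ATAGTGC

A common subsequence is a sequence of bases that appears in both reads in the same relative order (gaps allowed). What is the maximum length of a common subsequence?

5

Pick T at read A[1]=read B[2] → A at read A[2]=read B[3] → T at read A[3]=read B[5] → G at read A[4]=read B[6] → C at read A[7]=read B[7]; all 5 bases appear in both, in order. Since dp[8][7] = 5, nothing longer is possible.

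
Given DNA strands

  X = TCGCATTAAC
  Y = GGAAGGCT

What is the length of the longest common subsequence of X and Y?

One common subsequence of length 4: G [3,2]; then A [5,3]; then A [8,4]; then C [10,7]. dp[10][8] = 4 confirms this is the maximum.

4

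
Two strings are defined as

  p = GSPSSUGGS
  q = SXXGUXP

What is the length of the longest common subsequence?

2

Match G (p #1, q #4) → P (p #3, q #7) — 2 characters in the same relative order in both. Since dp[9][7] = 2, nothing longer is possible.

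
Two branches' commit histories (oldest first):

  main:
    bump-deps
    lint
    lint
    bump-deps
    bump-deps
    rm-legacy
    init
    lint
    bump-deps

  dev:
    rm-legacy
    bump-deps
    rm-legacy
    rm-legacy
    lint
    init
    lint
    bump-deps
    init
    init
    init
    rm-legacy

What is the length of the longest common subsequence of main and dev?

Match bump-deps at main[1]=dev[2], lint at main[2]=dev[5], lint at main[3]=dev[7], bump-deps at main[4]=dev[8], rm-legacy at main[6]=dev[12] — 5 commits in the same relative order in both. Since dp[9][12] = 5, nothing longer is possible.

5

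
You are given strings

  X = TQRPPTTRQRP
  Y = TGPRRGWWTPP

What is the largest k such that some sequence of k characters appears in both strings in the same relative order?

Let dp[i][j] be the LCS length of the first i characters of X and the first j characters of Y. dp[i][j] = dp[i-1][j-1]+1 when the i-th and j-th characters match, else max(dp[i-1][j], dp[i][j-1]).
    ·  T  G  P  R  R  G  W  W  T  P  P
 ·  0  0  0  0  0  0  0  0  0  0  0  0
 T  0  1  1  1  1  1  1  1  1  1  1  1
 Q  0  1  1  1  1  1  1  1  1  1  1  1
 R  0  1  1  1  2  2  2  2  2  2  2  2
 P  0  1  1  2  2  2  2  2  2  2  3  3
 P  0  1  1  2  2  2  2  2  2  2  3  4
 T  0  1  1  2  2  2  2  2  2  3  3  4
 T  0  1  1  2  2  2  2  2  2  3  3  4
 R  0  1  1  2  3  3  3  3  3  3  3  4
 Q  0  1  1  2  3  3  3  3  3  3  3  4
 R  0  1  1  2  3  4  4  4  4  4  4  4
 P  0  1  1  2  3  4  4  4  4  4  5  5
dp[11][11] = 5. One LCS (by backtracking along matches): TPRRP.

5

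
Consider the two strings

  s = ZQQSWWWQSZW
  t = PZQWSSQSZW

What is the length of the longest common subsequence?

Match Z (s #1, t #2), Q (s #2, t #3), S (s #4, t #6), Q (s #8, t #7), S (s #9, t #8), Z (s #10, t #9), W (s #11, t #10) — 7 characters in the same relative order in both. dp[11][10] = 7 confirms this is the maximum.

7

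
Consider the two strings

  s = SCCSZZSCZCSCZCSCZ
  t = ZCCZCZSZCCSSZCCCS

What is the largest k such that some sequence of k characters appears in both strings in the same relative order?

Taking C at s[2]=t[2] → C at s[3]=t[3] → Z at s[5]=t[4] → Z at s[6]=t[6] → S at s[7]=t[7] → C at s[8]=t[10] → Z at s[9]=t[13] → C at s[10]=t[14] → C at s[12]=t[15] → C at s[14]=t[16] → S at s[15]=t[17] gives a common subsequence of length 11. The LCS DP gives dp[17][17] = 11, so this is optimal.

11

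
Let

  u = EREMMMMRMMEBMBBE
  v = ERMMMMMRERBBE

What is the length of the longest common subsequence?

Pick E [1,1]; then R [2,2]; then M [4,4]; then M [5,5]; then M [6,6]; then M [7,7]; then R [8,8]; then E [11,9]; then B [14,11]; then B [15,12]; then E [16,13]; all 11 characters appear in both, in order. dp[16][13] = 11 confirms this is the maximum.

11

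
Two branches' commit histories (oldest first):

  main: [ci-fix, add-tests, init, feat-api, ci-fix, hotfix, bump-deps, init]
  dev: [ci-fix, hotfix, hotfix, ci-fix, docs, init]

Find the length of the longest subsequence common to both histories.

3

Match ci-fix at main[1]=dev[1] → ci-fix at main[5]=dev[4] → init at main[8]=dev[6] — 3 commits in the same relative order in both, and the DP table's final entry dp[8][6] is also 3, so no common subsequence is longer.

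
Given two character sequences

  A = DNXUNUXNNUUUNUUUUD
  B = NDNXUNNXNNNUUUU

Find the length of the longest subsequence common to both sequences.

Match D at A[1]=B[2], N at A[2]=B[3], X at A[3]=B[4], U at A[4]=B[5], N at A[5]=B[7], X at A[7]=B[8], N at A[8]=B[9], N at A[9]=B[10], N at A[13]=B[11], U at A[14]=B[12], U at A[15]=B[13], U at A[16]=B[14], U at A[17]=B[15] — 13 characters in the same relative order in both. dp[18][15] = 13 confirms this is the maximum.

13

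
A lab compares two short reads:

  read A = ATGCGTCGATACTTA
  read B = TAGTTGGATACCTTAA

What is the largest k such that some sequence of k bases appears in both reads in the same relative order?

11

Match A at read A[1]=read B[2], T at read A[2]=read B[5], G at read A[5]=read B[6], G at read A[8]=read B[7], A at read A[9]=read B[8], T at read A[10]=read B[9], A at read A[11]=read B[10], C at read A[12]=read B[12], T at read A[13]=read B[13], T at read A[14]=read B[14], A at read A[15]=read B[16] — 11 bases in the same relative order in both. Since dp[15][16] = 11, nothing longer is possible.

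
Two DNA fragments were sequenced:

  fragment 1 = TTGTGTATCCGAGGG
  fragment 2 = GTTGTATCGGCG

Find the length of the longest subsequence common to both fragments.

10

One common subsequence of length 10: T [2,2], then T [4,3], then G [5,4], then T [6,5], then A [7,6], then T [8,7], then C [10,8], then G [11,9], then G [13,10], then G [15,12]. The LCS DP gives dp[15][12] = 10, so this is optimal.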